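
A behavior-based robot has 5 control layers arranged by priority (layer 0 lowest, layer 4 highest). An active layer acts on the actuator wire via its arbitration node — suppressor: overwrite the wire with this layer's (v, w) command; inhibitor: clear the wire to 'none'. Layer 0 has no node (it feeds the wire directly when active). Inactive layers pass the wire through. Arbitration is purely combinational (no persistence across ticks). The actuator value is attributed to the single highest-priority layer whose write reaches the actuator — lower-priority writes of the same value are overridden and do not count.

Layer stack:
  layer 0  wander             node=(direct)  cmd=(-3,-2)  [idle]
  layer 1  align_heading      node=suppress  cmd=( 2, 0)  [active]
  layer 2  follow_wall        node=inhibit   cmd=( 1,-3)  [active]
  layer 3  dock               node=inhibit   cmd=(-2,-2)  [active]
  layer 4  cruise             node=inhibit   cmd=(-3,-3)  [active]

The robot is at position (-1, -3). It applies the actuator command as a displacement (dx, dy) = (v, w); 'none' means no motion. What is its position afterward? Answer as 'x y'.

-1 -3

L0 wander: idle → wire = none
L1 align_heading: active, suppressor → wire = (2, 0)
L2 follow_wall: active, inhibitor → wire = none
L3 dock: active, inhibitor → wire = none
L4 cruise: active, inhibitor → wire = none
actuator = none
position: (-1, -3) + none = (-1, -3)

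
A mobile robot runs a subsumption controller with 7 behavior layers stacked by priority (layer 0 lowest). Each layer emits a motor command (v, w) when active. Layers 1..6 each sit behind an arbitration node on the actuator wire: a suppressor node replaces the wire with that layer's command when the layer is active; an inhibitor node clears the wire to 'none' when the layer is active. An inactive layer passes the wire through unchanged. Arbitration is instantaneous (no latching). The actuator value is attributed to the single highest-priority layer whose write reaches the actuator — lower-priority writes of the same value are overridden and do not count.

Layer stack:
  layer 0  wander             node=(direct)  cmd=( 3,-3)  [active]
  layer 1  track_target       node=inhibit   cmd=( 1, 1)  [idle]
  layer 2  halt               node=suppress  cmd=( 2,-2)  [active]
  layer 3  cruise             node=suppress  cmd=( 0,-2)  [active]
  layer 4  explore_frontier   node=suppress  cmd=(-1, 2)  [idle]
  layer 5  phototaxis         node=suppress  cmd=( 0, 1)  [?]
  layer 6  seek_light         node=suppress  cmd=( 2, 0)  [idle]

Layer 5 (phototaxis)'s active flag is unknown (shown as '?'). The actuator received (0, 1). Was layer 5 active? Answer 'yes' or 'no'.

If layer 5 is active=yes:
  actuator would be (0, 1)
If layer 5 is active=no:
  actuator would be (0, -2)
Observed (0, 1), so layer 5 was active.

yes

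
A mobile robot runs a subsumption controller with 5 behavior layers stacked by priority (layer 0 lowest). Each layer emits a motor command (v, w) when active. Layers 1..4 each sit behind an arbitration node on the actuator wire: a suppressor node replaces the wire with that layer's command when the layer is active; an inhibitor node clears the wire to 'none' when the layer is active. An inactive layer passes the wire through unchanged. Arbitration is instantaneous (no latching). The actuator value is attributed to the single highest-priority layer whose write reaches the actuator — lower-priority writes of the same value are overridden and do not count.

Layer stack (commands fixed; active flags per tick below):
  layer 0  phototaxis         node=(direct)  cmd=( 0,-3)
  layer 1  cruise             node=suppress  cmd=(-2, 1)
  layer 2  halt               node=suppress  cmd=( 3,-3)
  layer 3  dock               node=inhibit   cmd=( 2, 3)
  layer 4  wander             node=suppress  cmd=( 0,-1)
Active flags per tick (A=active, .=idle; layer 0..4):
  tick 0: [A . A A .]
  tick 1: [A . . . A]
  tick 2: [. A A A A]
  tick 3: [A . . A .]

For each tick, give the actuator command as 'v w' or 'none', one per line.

none
0 -1
0 -1
none

tick 0:
  layer 0 (phototaxis) active — direct: (0, -3)
  layer 1 (cruise) idle — unchanged: (0, -3)
  layer 2 (halt) active — suppresses: (3, -3)
  layer 3 (dock) active — inhibits: none
  layer 4 (wander) idle — unchanged: none
  → actuator none
tick 1:
  layer 0 (phototaxis) active — direct: (0, -3)
  layer 1 (cruise) idle — unchanged: (0, -3)
  layer 2 (halt) idle — unchanged: (0, -3)
  layer 3 (dock) idle — unchanged: (0, -3)
  layer 4 (wander) active — suppresses: (0, -1)
  → actuator (0, -1)
tick 2:
  layer 0 (phototaxis) idle — none
  layer 1 (cruise) active — suppresses: (-2, 1)
  layer 2 (halt) active — suppresses: (3, -3)
  layer 3 (dock) active — inhibits: none
  layer 4 (wander) active — suppresses: (0, -1)
  → actuator (0, -1)
tick 3:
  layer 0 (phototaxis) active — direct: (0, -3)
  layer 1 (cruise) idle — unchanged: (0, -3)
  layer 2 (halt) idle — unchanged: (0, -3)
  layer 3 (dock) active — inhibits: none
  layer 4 (wander) idle — unchanged: none
  → actuator none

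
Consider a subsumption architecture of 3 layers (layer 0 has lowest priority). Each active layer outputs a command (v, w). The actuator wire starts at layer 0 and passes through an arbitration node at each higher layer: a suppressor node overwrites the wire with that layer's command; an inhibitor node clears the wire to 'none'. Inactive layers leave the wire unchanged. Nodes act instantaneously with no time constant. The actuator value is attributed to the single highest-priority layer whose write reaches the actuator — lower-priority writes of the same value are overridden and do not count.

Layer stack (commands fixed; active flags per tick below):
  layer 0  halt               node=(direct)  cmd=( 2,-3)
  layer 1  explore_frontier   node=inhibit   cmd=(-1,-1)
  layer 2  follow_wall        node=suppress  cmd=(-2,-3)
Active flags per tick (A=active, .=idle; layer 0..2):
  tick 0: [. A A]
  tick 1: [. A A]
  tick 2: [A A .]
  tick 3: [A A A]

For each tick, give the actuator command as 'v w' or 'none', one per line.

-2 -3
-2 -3
none
-2 -3

tick 0:
  layer 0 (halt) idle — none
  layer 1 (explore_frontier) active — inhibits: none
  layer 2 (follow_wall) active — suppresses: (-2, -3)
  → actuator (-2, -3)
tick 1:
  layer 0 (halt) idle — none
  layer 1 (explore_frontier) active — inhibits: none
  layer 2 (follow_wall) active — suppresses: (-2, -3)
  → actuator (-2, -3)
tick 2:
  layer 0 (halt) active — direct: (2, -3)
  layer 1 (explore_frontier) active — inhibits: none
  layer 2 (follow_wall) idle — unchanged: none
  → actuator none
tick 3:
  layer 0 (halt) active — direct: (2, -3)
  layer 1 (explore_frontier) active — inhibits: none
  layer 2 (follow_wall) active — suppresses: (-2, -3)
  → actuator (-2, -3)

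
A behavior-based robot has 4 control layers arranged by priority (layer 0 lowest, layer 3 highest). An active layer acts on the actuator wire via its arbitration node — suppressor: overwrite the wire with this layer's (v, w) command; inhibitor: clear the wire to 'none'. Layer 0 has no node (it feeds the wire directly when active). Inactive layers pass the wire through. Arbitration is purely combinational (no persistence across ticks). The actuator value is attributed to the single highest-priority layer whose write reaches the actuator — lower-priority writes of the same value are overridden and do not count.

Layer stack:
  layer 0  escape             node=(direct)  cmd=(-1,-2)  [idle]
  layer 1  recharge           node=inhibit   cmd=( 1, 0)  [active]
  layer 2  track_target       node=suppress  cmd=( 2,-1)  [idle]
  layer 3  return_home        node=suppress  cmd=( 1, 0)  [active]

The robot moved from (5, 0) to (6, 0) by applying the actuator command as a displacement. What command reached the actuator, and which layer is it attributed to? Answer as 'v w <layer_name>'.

1 0 return_home

displacement = (6, 0) − (5, 0) = (1, 0)
L0 escape: idle → wire = none
L1 recharge: active, inhibitor → wire = none
L2 track_target: idle → wire stays none
L3 return_home: active, suppressor → wire = (1, 0)
actuator = (1, 0) — from layer 3 (return_home)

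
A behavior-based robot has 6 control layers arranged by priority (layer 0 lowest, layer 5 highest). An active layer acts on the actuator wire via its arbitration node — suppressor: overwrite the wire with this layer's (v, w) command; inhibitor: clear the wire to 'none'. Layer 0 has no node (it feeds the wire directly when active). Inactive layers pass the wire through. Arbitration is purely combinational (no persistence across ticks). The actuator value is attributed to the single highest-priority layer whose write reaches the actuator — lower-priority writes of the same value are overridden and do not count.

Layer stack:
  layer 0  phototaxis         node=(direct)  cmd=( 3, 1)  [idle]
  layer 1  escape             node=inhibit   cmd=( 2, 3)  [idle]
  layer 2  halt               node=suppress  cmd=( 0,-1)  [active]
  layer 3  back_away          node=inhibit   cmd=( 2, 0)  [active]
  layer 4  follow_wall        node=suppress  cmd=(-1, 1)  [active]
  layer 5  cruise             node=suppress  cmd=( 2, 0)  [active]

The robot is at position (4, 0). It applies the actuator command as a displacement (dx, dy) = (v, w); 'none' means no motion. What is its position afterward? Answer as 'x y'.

6 0

layer 0 (phototaxis) idle — none
layer 1 (escape) idle — unchanged: none
layer 2 (halt) active — suppresses: (0, -1)
layer 3 (back_away) active — inhibits: none
layer 4 (follow_wall) active — suppresses: (-1, 1)
layer 5 (cruise) active — suppresses: (2, 0)
→ actuator (2, 0)
position: (4, 0) + (2, 0) = (6, 0)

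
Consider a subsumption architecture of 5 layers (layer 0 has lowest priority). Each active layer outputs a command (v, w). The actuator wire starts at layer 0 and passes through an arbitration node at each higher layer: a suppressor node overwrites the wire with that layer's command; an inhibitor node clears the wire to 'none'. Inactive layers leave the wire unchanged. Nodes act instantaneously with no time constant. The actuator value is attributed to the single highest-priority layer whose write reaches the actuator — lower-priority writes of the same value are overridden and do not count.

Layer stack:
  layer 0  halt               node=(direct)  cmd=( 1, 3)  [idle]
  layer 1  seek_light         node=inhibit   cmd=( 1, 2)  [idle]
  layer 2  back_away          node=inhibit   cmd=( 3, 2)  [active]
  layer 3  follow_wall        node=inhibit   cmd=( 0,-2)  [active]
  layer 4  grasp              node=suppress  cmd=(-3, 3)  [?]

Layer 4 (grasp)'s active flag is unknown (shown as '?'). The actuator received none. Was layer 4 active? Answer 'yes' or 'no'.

If layer 4 is active=yes:
  actuator would be (-3, 3)
If layer 4 is active=no:
  actuator would be none
Observed none, so layer 4 was idle.

no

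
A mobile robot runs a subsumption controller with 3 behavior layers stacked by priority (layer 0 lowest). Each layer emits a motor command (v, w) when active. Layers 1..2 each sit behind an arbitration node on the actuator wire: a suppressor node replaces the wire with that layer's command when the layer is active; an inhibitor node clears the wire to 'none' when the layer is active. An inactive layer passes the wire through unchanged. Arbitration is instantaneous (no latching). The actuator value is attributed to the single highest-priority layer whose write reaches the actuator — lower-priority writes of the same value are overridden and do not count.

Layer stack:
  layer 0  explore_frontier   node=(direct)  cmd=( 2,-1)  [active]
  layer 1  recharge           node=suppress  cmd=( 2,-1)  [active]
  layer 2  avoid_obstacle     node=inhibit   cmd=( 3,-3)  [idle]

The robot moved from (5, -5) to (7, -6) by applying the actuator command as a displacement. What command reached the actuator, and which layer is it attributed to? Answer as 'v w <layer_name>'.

2 -1 recharge

displacement = (7, -6) − (5, -5) = (2, -1)
[0] explore_frontier on; wire := (2, -1)
[1] recharge on (suppress); wire := (2, -1)
[2] avoid_obstacle off; pass (2, -1)
output (2, -1) — from layer 1 (recharge)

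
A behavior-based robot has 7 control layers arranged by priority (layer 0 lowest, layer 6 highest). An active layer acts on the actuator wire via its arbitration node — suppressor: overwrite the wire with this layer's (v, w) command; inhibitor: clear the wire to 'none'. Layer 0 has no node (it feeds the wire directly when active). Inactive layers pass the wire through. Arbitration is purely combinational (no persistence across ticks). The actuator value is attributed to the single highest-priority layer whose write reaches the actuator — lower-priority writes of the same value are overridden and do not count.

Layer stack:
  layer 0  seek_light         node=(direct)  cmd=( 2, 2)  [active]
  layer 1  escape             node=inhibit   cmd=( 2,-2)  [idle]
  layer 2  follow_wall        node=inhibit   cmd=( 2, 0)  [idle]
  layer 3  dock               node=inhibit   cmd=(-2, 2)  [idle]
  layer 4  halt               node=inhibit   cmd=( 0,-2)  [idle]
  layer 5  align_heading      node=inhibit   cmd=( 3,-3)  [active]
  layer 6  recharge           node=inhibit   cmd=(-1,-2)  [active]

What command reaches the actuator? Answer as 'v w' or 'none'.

none

layer 0 (seek_light) active — direct: (2, 2)
layer 1 (escape) idle — unchanged: (2, 2)
layer 2 (follow_wall) idle — unchanged: (2, 2)
layer 3 (dock) idle — unchanged: (2, 2)
layer 4 (halt) idle — unchanged: (2, 2)
layer 5 (align_heading) active — inhibits: none
layer 6 (recharge) active — inhibits: none
→ actuator none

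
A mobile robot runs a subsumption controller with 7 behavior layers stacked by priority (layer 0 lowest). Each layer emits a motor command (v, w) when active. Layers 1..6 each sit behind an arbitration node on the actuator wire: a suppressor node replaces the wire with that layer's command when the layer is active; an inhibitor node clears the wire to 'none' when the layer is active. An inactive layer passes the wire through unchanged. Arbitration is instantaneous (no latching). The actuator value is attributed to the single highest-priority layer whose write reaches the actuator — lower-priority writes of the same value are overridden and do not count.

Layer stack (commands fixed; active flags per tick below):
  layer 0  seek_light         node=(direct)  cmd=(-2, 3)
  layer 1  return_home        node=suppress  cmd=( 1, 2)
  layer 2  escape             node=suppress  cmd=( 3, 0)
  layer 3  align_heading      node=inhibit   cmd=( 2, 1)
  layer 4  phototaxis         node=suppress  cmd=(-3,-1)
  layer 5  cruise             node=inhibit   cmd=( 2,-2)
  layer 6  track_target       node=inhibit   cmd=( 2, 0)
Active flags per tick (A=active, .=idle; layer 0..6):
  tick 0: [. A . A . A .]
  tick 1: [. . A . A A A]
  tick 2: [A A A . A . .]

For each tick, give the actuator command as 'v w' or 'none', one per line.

none
none
-3 -1

tick 0:
  L0 seek_light: idle → wire = none
  L1 return_home: active, suppressor → wire = (1, 2)
  L2 escape: idle → wire stays (1, 2)
  L3 align_heading: active, inhibitor → wire = none
  L4 phototaxis: idle → wire stays none
  L5 cruise: active, inhibitor → wire = none
  L6 track_target: idle → wire stays none
  actuator = none
tick 1:
  L0 seek_light: idle → wire = none
  L1 return_home: idle → wire stays none
  L2 escape: active, suppressor → wire = (3, 0)
  L3 align_heading: idle → wire stays (3, 0)
  L4 phototaxis: active, suppressor → wire = (-3, -1)
  L5 cruise: active, inhibitor → wire = none
  L6 track_target: active, inhibitor → wire = none
  actuator = none
tick 2:
  L0 seek_light: active, feeds wire = (-2, 3)
  L1 return_home: active, suppressor → wire = (1, 2)
  L2 escape: active, suppressor → wire = (3, 0)
  L3 align_heading: idle → wire stays (3, 0)
  L4 phototaxis: active, suppressor → wire = (-3, -1)
  L5 cruise: idle → wire stays (-3, -1)
  L6 track_target: idle → wire stays (-3, -1)
  actuator = (-3, -1)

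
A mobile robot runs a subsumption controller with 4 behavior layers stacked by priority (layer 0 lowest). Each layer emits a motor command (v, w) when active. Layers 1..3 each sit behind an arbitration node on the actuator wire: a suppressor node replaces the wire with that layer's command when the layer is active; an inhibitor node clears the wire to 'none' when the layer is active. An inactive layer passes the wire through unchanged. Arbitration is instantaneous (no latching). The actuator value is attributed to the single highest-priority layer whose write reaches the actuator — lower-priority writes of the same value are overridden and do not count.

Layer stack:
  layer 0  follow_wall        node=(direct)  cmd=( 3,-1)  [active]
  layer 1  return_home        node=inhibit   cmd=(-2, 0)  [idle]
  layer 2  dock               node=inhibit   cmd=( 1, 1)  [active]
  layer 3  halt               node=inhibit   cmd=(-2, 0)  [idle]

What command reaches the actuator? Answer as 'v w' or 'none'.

[0] follow_wall on; wire := (3, -1)
[1] return_home off; pass (3, -1)
[2] dock on (inhibit); wire := none
[3] halt off; pass none
output none

none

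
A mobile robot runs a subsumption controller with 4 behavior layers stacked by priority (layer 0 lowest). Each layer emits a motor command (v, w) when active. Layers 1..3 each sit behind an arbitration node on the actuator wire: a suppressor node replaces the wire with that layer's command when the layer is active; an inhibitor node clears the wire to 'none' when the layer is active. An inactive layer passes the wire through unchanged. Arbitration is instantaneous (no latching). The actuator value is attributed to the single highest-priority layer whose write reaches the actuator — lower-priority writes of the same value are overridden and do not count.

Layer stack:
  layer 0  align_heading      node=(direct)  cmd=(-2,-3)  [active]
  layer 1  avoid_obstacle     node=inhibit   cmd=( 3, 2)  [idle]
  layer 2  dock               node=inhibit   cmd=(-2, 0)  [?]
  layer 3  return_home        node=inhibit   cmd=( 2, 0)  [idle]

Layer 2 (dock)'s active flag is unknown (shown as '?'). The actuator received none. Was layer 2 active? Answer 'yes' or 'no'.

If layer 2 is active=yes:
  actuator would be none
If layer 2 is active=no:
  actuator would be (-2, -3)
Observed none, so layer 2 was active.

yes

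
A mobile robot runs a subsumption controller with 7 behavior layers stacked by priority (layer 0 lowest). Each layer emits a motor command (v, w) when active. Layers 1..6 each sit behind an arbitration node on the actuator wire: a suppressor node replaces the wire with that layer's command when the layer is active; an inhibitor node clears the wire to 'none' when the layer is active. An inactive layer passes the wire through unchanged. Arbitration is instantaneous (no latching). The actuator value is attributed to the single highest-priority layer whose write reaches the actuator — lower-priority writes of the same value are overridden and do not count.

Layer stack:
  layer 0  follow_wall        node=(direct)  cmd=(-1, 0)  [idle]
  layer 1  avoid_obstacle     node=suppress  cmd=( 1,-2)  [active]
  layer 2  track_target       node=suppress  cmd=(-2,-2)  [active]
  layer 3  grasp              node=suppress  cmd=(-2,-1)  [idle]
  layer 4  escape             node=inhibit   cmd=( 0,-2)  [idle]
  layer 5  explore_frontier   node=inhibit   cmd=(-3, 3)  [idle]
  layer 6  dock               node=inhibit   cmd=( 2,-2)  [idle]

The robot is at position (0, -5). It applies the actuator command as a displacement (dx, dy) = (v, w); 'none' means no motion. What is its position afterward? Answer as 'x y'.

layer 0 (follow_wall) idle — none
layer 1 (avoid_obstacle) active — suppresses: (1, -2)
layer 2 (track_target) active — suppresses: (-2, -2)
layer 3 (grasp) idle — unchanged: (-2, -2)
layer 4 (escape) idle — unchanged: (-2, -2)
layer 5 (explore_frontier) idle — unchanged: (-2, -2)
layer 6 (dock) idle — unchanged: (-2, -2)
→ actuator (-2, -2)
position: (0, -5) + (-2, -2) = (-2, -7)

-2 -7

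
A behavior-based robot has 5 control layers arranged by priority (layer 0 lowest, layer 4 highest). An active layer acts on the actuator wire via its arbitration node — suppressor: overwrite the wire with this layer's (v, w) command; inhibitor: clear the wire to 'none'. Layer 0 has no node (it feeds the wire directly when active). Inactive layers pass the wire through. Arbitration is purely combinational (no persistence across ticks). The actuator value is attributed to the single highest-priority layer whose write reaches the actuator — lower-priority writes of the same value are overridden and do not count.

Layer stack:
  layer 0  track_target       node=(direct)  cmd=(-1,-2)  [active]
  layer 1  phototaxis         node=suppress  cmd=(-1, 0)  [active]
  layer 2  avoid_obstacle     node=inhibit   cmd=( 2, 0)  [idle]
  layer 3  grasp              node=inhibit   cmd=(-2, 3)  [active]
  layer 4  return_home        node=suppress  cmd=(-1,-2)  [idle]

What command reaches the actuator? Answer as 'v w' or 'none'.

layer 0 (track_target) active — direct: (-1, -2)
layer 1 (phototaxis) active — suppresses: (-1, 0)
layer 2 (avoid_obstacle) idle — unchanged: (-1, 0)
layer 3 (grasp) active — inhibits: none
layer 4 (return_home) idle — unchanged: none
→ actuator none

none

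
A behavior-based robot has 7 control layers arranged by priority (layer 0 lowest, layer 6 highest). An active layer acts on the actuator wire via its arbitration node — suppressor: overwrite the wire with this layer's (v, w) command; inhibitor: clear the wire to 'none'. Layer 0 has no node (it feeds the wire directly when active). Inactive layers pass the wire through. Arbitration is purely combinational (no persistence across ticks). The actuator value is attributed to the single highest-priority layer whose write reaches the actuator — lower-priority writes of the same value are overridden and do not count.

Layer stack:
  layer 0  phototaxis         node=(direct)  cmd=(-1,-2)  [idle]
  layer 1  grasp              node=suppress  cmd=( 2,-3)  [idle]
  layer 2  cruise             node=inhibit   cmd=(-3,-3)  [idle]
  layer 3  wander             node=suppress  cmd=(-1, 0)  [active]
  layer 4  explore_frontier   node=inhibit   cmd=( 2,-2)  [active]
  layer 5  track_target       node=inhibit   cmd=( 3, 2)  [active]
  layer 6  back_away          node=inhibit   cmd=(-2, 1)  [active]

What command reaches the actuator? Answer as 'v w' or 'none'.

[0] phototaxis off; wire := none
[1] grasp off; pass none
[2] cruise off; pass none
[3] wander on (suppress); wire := (-1, 0)
[4] explore_frontier on (inhibit); wire := none
[5] track_target on (inhibit); wire := none
[6] back_away on (inhibit); wire := none
output none

none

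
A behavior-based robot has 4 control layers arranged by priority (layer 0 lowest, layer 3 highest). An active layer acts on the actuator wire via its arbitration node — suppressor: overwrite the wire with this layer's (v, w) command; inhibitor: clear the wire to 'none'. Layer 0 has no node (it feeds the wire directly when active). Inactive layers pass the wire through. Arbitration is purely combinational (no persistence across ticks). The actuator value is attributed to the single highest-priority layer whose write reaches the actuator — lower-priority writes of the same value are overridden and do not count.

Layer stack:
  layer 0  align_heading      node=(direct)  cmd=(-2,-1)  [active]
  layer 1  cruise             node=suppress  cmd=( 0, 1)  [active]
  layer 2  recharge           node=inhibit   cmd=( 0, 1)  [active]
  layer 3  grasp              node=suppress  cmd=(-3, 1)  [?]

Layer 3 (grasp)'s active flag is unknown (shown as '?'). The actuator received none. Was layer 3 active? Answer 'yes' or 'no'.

no

If layer 3 is active=yes:
  actuator would be (-3, 1)
If layer 3 is active=no:
  actuator would be none
Observed none, so layer 3 was idle.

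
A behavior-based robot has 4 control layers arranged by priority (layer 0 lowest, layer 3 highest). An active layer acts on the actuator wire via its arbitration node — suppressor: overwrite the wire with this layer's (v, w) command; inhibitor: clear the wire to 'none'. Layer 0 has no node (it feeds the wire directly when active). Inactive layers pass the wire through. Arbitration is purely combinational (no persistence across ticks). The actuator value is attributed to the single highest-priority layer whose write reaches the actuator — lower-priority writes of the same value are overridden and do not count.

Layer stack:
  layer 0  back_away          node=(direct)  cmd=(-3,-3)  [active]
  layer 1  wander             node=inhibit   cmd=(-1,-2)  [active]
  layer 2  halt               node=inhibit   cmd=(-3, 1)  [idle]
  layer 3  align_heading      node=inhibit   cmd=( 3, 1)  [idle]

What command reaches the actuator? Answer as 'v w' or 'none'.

none

L0 back_away: active, feeds wire = (-3, -3)
L1 wander: active, inhibitor → wire = none
L2 halt: idle → wire stays none
L3 align_heading: idle → wire stays none
actuator = none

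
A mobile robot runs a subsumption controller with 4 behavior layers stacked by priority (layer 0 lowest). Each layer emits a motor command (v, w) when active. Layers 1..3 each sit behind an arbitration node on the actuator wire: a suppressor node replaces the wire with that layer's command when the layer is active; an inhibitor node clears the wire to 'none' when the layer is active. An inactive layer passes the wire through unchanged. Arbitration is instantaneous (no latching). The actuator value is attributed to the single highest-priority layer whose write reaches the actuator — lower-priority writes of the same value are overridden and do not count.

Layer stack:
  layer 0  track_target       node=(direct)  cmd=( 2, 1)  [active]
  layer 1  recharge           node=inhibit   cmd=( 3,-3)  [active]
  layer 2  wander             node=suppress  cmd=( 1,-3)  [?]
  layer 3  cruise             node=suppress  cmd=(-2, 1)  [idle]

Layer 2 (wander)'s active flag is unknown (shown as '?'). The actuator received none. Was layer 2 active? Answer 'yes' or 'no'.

no

If layer 2 is active=yes:
  actuator would be (1, -3)
If layer 2 is active=no:
  actuator would be none
Observed none, so layer 2 was idle.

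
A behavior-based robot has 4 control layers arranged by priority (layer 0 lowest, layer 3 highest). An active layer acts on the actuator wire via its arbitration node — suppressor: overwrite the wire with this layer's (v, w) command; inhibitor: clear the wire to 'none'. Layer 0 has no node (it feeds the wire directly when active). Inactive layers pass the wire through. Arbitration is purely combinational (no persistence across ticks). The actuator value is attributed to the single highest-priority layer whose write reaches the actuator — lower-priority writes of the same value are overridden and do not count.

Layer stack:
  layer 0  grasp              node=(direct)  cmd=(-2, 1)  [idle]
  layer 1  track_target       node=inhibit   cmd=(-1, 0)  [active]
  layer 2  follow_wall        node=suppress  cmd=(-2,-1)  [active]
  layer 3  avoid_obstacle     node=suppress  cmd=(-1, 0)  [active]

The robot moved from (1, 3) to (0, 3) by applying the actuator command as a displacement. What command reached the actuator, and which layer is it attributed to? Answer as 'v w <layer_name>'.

-1 0 avoid_obstacle

displacement = (0, 3) − (1, 3) = (-1, 0)
L0 grasp: idle → wire = none
L1 track_target: active, inhibitor → wire = none
L2 follow_wall: active, suppressor → wire = (-2, -1)
L3 avoid_obstacle: active, suppressor → wire = (-1, 0)
actuator = (-1, 0) — from layer 3 (avoid_obstacle)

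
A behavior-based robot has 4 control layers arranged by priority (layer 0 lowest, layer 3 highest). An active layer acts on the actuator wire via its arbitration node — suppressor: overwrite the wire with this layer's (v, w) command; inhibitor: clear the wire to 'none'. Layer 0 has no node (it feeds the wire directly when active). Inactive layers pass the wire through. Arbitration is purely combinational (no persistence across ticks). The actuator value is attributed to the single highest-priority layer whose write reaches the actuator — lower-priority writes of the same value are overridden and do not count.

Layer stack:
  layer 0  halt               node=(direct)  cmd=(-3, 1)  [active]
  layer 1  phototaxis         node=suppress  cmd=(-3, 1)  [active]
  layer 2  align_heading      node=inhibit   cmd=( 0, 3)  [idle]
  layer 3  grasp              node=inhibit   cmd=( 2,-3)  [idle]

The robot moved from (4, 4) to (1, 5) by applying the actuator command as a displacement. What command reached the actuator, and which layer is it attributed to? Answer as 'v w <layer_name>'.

displacement = (1, 5) − (4, 4) = (-3, 1)
L0 halt: active, feeds wire = (-3, 1)
L1 phototaxis: active, suppressor → wire = (-3, 1)
L2 align_heading: idle → wire stays (-3, 1)
L3 grasp: idle → wire stays (-3, 1)
actuator = (-3, 1) — from layer 1 (phototaxis)

-3 1 phototaxis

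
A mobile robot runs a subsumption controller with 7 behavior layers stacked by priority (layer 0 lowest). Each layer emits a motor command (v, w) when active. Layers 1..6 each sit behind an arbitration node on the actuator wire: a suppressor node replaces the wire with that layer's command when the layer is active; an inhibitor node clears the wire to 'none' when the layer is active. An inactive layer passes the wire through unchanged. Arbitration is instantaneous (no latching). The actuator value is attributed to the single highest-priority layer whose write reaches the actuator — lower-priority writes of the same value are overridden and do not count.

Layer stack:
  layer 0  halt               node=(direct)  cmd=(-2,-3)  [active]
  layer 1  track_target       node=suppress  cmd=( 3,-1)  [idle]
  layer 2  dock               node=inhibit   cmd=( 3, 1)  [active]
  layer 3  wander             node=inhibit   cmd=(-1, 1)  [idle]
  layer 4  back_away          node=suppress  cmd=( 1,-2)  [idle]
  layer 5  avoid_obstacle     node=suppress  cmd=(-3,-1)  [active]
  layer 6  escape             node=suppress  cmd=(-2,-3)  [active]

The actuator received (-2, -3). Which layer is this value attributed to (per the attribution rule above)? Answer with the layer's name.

[0] halt on; wire := (-2, -3)
[1] track_target off; pass (-2, -3)
[2] dock on (inhibit); wire := none
[3] wander off; pass none
[4] back_away off; pass none
[5] avoid_obstacle on (suppress); wire := (-3, -1)
[6] escape on (suppress); wire := (-2, -3)
output (-2, -3)
last writer: layer 6 = escape

escape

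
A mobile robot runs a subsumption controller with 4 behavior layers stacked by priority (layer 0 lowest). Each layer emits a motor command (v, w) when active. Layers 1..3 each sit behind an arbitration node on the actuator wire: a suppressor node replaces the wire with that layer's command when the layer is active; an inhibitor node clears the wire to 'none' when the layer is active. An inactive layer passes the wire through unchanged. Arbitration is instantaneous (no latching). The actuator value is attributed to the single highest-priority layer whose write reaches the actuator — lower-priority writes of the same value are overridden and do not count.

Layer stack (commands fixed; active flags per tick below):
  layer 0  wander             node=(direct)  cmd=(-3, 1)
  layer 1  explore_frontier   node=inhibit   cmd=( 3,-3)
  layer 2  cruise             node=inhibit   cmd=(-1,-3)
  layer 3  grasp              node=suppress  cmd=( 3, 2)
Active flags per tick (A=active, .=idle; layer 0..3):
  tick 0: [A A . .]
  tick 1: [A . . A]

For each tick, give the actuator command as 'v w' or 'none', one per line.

tick 0:
  [0] wander on; wire := (-3, 1)
  [1] explore_frontier on (inhibit); wire := none
  [2] cruise off; pass none
  [3] grasp off; pass none
  output none
tick 1:
  [0] wander on; wire := (-3, 1)
  [1] explore_frontier off; pass (-3, 1)
  [2] cruise off; pass (-3, 1)
  [3] grasp on (suppress); wire := (3, 2)
  output (3, 2)

none
3 2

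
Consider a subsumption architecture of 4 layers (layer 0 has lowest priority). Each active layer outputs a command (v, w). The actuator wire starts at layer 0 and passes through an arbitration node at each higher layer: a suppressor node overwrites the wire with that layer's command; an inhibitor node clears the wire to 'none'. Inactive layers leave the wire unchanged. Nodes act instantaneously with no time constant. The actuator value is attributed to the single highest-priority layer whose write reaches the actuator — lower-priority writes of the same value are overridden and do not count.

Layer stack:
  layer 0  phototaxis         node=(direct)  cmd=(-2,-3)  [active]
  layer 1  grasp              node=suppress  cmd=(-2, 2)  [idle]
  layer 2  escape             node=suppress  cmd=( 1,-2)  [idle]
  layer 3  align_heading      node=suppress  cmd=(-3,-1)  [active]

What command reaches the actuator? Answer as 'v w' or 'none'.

L0 phototaxis: active, feeds wire = (-2, -3)
L1 grasp: idle → wire stays (-2, -3)
L2 escape: idle → wire stays (-2, -3)
L3 align_heading: active, suppressor → wire = (-3, -1)
actuator = (-3, -1)

-3 -1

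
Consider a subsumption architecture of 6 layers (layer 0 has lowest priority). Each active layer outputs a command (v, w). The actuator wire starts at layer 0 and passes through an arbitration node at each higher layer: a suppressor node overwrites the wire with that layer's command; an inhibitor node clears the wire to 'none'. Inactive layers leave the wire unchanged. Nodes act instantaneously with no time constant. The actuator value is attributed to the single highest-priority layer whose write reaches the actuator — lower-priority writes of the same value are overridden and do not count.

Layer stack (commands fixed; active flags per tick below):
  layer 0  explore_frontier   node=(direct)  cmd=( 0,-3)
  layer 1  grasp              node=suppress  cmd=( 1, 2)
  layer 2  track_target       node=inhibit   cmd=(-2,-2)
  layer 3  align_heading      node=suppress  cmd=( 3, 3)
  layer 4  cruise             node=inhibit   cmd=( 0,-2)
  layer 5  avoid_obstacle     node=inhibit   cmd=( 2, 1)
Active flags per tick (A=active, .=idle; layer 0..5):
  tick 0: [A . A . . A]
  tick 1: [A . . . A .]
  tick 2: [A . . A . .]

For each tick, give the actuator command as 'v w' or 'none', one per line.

tick 0:
  [0] explore_frontier on; wire := (0, -3)
  [1] grasp off; pass (0, -3)
  [2] track_target on (inhibit); wire := none
  [3] align_heading off; pass none
  [4] cruise off; pass none
  [5] avoid_obstacle on (inhibit); wire := none
  output none
tick 1:
  [0] explore_frontier on; wire := (0, -3)
  [1] grasp off; pass (0, -3)
  [2] track_target off; pass (0, -3)
  [3] align_heading off; pass (0, -3)
  [4] cruise on (inhibit); wire := none
  [5] avoid_obstacle off; pass none
  output none
tick 2:
  [0] explore_frontier on; wire := (0, -3)
  [1] grasp off; pass (0, -3)
  [2] track_target off; pass (0, -3)
  [3] align_heading on (suppress); wire := (3, 3)
  [4] cruise off; pass (3, 3)
  [5] avoid_obstacle off; pass (3, 3)
  output (3, 3)

none
none
3 3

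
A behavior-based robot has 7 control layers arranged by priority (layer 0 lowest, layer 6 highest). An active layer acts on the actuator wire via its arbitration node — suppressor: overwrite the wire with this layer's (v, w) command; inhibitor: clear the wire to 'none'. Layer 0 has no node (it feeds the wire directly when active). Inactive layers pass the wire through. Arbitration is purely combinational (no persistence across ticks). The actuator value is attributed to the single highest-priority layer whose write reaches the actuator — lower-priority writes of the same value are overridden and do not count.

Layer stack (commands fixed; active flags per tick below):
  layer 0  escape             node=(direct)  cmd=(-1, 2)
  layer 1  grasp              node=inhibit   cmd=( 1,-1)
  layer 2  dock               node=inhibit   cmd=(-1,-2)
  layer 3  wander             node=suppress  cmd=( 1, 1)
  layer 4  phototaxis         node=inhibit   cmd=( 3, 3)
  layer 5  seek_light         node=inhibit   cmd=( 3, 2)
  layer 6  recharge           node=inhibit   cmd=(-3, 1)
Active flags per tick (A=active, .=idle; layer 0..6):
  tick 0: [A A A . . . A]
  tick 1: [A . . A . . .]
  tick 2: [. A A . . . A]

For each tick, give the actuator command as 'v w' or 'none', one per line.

none
1 1
none

tick 0:
  L0 escape: active, feeds wire = (-1, 2)
  L1 grasp: active, inhibitor → wire = none
  L2 dock: active, inhibitor → wire = none
  L3 wander: idle → wire stays none
  L4 phototaxis: idle → wire stays none
  L5 seek_light: idle → wire stays none
  L6 recharge: active, inhibitor → wire = none
  actuator = none
tick 1:
  L0 escape: active, feeds wire = (-1, 2)
  L1 grasp: idle → wire stays (-1, 2)
  L2 dock: idle → wire stays (-1, 2)
  L3 wander: active, suppressor → wire = (1, 1)
  L4 phototaxis: idle → wire stays (1, 1)
  L5 seek_light: idle → wire stays (1, 1)
  L6 recharge: idle → wire stays (1, 1)
  actuator = (1, 1)
tick 2:
  L0 escape: idle → wire = none
  L1 grasp: active, inhibitor → wire = none
  L2 dock: active, inhibitor → wire = none
  L3 wander: idle → wire stays none
  L4 phototaxis: idle → wire stays none
  L5 seek_light: idle → wire stays none
  L6 recharge: active, inhibitor → wire = none
  actuator = none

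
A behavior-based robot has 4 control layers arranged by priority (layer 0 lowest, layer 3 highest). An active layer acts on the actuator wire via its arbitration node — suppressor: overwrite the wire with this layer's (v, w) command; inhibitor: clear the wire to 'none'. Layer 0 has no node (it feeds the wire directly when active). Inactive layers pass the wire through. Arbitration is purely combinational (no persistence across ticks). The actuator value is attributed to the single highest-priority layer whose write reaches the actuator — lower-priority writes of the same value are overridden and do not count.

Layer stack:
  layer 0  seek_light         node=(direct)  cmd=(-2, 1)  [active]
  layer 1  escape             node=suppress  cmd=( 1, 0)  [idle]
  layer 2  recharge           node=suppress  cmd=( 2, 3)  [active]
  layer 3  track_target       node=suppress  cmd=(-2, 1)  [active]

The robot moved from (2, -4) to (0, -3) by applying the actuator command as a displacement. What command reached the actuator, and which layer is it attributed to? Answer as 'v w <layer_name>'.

displacement = (0, -3) − (2, -4) = (-2, 1)
[0] seek_light on; wire := (-2, 1)
[1] escape off; pass (-2, 1)
[2] recharge on (suppress); wire := (2, 3)
[3] track_target on (suppress); wire := (-2, 1)
output (-2, 1) — from layer 3 (track_target)

-2 1 track_target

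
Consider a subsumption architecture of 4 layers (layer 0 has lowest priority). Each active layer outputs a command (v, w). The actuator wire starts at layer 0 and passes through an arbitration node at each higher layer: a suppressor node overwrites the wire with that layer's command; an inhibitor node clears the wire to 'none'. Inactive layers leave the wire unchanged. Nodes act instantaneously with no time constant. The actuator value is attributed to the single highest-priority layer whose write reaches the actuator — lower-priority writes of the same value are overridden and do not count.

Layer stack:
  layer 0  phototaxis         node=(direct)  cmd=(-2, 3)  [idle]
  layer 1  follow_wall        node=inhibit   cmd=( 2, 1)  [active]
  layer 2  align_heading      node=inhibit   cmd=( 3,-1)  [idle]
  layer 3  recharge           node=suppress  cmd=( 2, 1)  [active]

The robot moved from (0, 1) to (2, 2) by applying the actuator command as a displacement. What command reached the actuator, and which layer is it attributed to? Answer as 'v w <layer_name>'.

displacement = (2, 2) − (0, 1) = (2, 1)
[0] phototaxis off; wire := none
[1] follow_wall on (inhibit); wire := none
[2] align_heading off; pass none
[3] recharge on (suppress); wire := (2, 1)
output (2, 1) — from layer 3 (recharge)

2 1 recharge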